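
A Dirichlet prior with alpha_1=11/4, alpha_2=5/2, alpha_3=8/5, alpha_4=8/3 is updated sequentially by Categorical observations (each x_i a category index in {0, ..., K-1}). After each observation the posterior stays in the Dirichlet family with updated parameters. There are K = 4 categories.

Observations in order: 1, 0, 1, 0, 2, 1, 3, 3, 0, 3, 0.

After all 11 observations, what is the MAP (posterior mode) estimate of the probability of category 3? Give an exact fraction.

280/991

obs 1: x=1 → posterior Dirichlet(11/4, 7/2, 8/5, 8/3)
obs 2: x=0 → posterior Dirichlet(15/4, 7/2, 8/5, 8/3)
obs 3: x=1 → posterior Dirichlet(15/4, 9/2, 8/5, 8/3)
obs 4: x=0 → posterior Dirichlet(19/4, 9/2, 8/5, 8/3)
obs 5: x=2 → posterior Dirichlet(19/4, 9/2, 13/5, 8/3)
obs 6: x=1 → posterior Dirichlet(19/4, 11/2, 13/5, 8/3)
obs 7: x=3 → posterior Dirichlet(19/4, 11/2, 13/5, 11/3)
obs 8: x=3 → posterior Dirichlet(19/4, 11/2, 13/5, 14/3)
obs 9: x=0 → posterior Dirichlet(23/4, 11/2, 13/5, 14/3)
obs 10: x=3 → posterior Dirichlet(23/4, 11/2, 13/5, 17/3)
obs 11: x=0 → posterior Dirichlet(27/4, 11/2, 13/5, 17/3)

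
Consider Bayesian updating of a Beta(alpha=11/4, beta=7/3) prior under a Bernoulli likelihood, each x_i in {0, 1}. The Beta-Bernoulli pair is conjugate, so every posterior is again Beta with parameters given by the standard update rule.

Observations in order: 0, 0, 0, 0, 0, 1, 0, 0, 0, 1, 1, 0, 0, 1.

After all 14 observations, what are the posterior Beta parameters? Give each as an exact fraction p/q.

obs 1: x=0 → posterior Beta(11/4, 10/3)
obs 2: x=0 → posterior Beta(11/4, 13/3)
obs 3: x=0 → posterior Beta(11/4, 16/3)
obs 4: x=0 → posterior Beta(11/4, 19/3)
obs 5: x=0 → posterior Beta(11/4, 22/3)
obs 6: x=1 → posterior Beta(15/4, 22/3)
obs 7: x=0 → posterior Beta(15/4, 25/3)
obs 8: x=0 → posterior Beta(15/4, 28/3)
obs 9: x=0 → posterior Beta(15/4, 31/3)
obs 10: x=1 → posterior Beta(19/4, 31/3)
obs 11: x=1 → posterior Beta(23/4, 31/3)
obs 12: x=0 → posterior Beta(23/4, 34/3)
obs 13: x=0 → posterior Beta(23/4, 37/3)
obs 14: x=1 → posterior Beta(27/4, 37/3)

alpha=27/4, beta=37/3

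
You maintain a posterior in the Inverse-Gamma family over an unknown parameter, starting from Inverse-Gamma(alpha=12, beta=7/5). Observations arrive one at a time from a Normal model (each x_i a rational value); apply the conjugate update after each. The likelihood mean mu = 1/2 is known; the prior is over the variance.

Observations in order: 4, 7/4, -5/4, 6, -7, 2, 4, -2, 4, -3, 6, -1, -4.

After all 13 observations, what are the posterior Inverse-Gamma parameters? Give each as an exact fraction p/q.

obs 1: x=4 → posterior Inverse-Gamma(25/2, 301/40)
obs 2: x=7/4 → posterior Inverse-Gamma(13, 1329/160)
obs 3: x=-5/4 → posterior Inverse-Gamma(27/2, 787/80)
obs 4: x=6 → posterior Inverse-Gamma(14, 1997/80)
obs 5: x=-7 → posterior Inverse-Gamma(29/2, 4247/80)
obs 6: x=2 → posterior Inverse-Gamma(15, 4337/80)
obs 7: x=4 → posterior Inverse-Gamma(31/2, 4827/80)
obs 8: x=-2 → posterior Inverse-Gamma(16, 5077/80)
obs 9: x=4 → posterior Inverse-Gamma(33/2, 5567/80)
obs 10: x=-3 → posterior Inverse-Gamma(17, 6057/80)
obs 11: x=6 → posterior Inverse-Gamma(35/2, 7267/80)
obs 12: x=-1 → posterior Inverse-Gamma(18, 7357/80)
obs 13: x=-4 → posterior Inverse-Gamma(37/2, 8167/80)

alpha=37/2, beta=8167/80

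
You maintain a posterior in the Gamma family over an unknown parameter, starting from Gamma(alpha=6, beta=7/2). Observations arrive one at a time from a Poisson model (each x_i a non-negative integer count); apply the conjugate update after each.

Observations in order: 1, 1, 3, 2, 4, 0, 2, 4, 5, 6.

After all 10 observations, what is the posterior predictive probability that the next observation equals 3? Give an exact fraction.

obs 1: x=1 → posterior Gamma(7, 9/2)
obs 2: x=1 → posterior Gamma(8, 11/2)
obs 3: x=3 → posterior Gamma(11, 13/2)
obs 4: x=2 → posterior Gamma(13, 15/2)
obs 5: x=4 → posterior Gamma(17, 17/2)
obs 6: x=0 → posterior Gamma(17, 19/2)
obs 7: x=2 → posterior Gamma(19, 21/2)
obs 8: x=4 → posterior Gamma(23, 23/2)
obs 9: x=5 → posterior Gamma(28, 25/2)
obs 10: x=6 → posterior Gamma(34, 27/2)

264945275857912385059223937589910583870699434910274080/1284475787728524720826927656893473276744000042113841709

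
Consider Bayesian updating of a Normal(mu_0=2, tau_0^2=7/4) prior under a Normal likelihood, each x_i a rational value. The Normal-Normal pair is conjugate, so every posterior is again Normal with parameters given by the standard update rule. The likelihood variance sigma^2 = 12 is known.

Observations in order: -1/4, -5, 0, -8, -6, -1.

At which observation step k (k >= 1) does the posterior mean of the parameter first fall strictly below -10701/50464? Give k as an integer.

obs 1: x=-1/4 → posterior Normal(377/220, 84/55)
obs 2: x=-5 → posterior Normal(237/248, 42/31)
obs 3: x=0 → posterior Normal(79/92, 28/23)
obs 4: x=-8 → posterior Normal(13/304, 21/19)
obs 5: x=-6 → posterior Normal(-155/332, 84/83)
obs 6: x=-1 → posterior Normal(-61/120, 14/15)

k = 5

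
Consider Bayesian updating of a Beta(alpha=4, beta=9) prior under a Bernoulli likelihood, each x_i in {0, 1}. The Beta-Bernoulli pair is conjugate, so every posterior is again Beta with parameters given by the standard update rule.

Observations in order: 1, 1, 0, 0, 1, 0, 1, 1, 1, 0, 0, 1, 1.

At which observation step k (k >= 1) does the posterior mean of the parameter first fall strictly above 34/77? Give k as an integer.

k = 9

obs 1: x=1 → posterior Beta(5, 9)
obs 2: x=1 → posterior Beta(6, 9)
obs 3: x=0 → posterior Beta(6, 10)
obs 4: x=0 → posterior Beta(6, 11)
obs 5: x=1 → posterior Beta(7, 11)
obs 6: x=0 → posterior Beta(7, 12)
obs 7: x=1 → posterior Beta(8, 12)
obs 8: x=1 → posterior Beta(9, 12)
obs 9: x=1 → posterior Beta(10, 12)
obs 10: x=0 → posterior Beta(10, 13)
obs 11: x=0 → posterior Beta(10, 14)
obs 12: x=1 → posterior Beta(11, 14)
obs 13: x=1 → posterior Beta(12, 14)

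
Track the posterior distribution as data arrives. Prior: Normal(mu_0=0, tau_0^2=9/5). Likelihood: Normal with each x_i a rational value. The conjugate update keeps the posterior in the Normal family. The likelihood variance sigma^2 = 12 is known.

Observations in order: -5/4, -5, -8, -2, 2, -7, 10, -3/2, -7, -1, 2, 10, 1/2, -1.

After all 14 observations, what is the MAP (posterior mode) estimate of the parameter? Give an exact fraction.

-111/248

obs 1: x=-5/4 → posterior Normal(-15/92, 36/23)
obs 2: x=-5 → posterior Normal(-75/104, 18/13)
obs 3: x=-8 → posterior Normal(-171/116, 36/29)
obs 4: x=-2 → posterior Normal(-195/128, 9/8)
obs 5: x=2 → posterior Normal(-171/140, 36/35)
obs 6: x=-7 → posterior Normal(-255/152, 18/19)
obs 7: x=10 → posterior Normal(-135/164, 36/41)
obs 8: x=-3/2 → posterior Normal(-153/176, 9/11)
obs 9: x=-7 → posterior Normal(-237/188, 36/47)
obs 10: x=-1 → posterior Normal(-249/200, 18/25)
obs 11: x=2 → posterior Normal(-225/212, 36/53)
obs 12: x=10 → posterior Normal(-15/32, 9/14)
obs 13: x=1/2 → posterior Normal(-99/236, 36/59)
obs 14: x=-1 → posterior Normal(-111/248, 18/31)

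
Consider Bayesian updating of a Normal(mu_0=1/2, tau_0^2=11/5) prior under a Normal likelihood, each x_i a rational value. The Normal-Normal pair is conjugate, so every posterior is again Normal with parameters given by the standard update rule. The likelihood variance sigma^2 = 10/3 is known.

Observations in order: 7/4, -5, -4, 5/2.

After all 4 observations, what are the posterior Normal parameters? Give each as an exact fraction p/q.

mu_0=-527/728, tau_0^2=55/91

obs 1: x=7/4 → posterior Normal(331/332, 110/83)
obs 2: x=-5 → posterior Normal(-329/464, 55/58)
obs 3: x=-4 → posterior Normal(-857/596, 110/149)
obs 4: x=5/2 → posterior Normal(-527/728, 55/91)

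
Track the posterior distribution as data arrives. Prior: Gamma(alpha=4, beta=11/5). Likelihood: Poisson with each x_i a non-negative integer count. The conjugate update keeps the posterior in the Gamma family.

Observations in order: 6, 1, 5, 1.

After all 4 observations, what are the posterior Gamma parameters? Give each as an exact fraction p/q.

alpha=17, beta=31/5

obs 1: x=6 → posterior Gamma(10, 16/5)
obs 2: x=1 → posterior Gamma(11, 21/5)
obs 3: x=5 → posterior Gamma(16, 26/5)
obs 4: x=1 → posterior Gamma(17, 31/5)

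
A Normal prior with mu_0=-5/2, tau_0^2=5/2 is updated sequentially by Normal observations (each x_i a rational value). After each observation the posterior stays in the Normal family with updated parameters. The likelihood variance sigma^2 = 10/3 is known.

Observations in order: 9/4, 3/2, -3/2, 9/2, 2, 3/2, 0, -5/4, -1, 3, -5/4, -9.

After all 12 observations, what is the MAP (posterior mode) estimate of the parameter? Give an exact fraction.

-31/160

obs 1: x=9/4 → posterior Normal(-13/28, 10/7)
obs 2: x=3/2 → posterior Normal(1/8, 1)
obs 3: x=-3/2 → posterior Normal(-1/4, 10/13)
obs 4: x=9/2 → posterior Normal(41/64, 5/8)
obs 5: x=2 → posterior Normal(65/76, 10/19)
obs 6: x=3/2 → posterior Normal(83/88, 5/11)
obs 7: x=0 → posterior Normal(83/100, 2/5)
obs 8: x=-5/4 → posterior Normal(17/28, 5/14)
obs 9: x=-1 → posterior Normal(14/31, 10/31)
obs 10: x=3 → posterior Normal(23/34, 5/17)
obs 11: x=-5/4 → posterior Normal(77/148, 10/37)
obs 12: x=-9 → posterior Normal(-31/160, 1/4)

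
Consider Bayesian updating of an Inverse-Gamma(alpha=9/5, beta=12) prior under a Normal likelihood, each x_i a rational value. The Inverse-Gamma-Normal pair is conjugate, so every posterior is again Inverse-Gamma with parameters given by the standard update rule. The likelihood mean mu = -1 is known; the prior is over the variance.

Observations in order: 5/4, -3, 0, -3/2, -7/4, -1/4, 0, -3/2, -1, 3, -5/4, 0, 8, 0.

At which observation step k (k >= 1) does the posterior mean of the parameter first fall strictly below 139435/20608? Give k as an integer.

obs 1: x=5/4 → posterior Inverse-Gamma(23/10, 465/32)
obs 2: x=-3 → posterior Inverse-Gamma(14/5, 529/32)
obs 3: x=0 → posterior Inverse-Gamma(33/10, 545/32)
obs 4: x=-3/2 → posterior Inverse-Gamma(19/5, 549/32)
obs 5: x=-7/4 → posterior Inverse-Gamma(43/10, 279/16)
obs 6: x=-1/4 → posterior Inverse-Gamma(24/5, 567/32)
obs 7: x=0 → posterior Inverse-Gamma(53/10, 583/32)
obs 8: x=-3/2 → posterior Inverse-Gamma(29/5, 587/32)
obs 9: x=-1 → posterior Inverse-Gamma(63/10, 587/32)
obs 10: x=3 → posterior Inverse-Gamma(34/5, 843/32)
obs 11: x=-5/4 → posterior Inverse-Gamma(73/10, 211/8)
obs 12: x=0 → posterior Inverse-Gamma(39/5, 215/8)
obs 13: x=8 → posterior Inverse-Gamma(83/10, 539/8)
obs 14: x=0 → posterior Inverse-Gamma(44/5, 543/8)

k = 4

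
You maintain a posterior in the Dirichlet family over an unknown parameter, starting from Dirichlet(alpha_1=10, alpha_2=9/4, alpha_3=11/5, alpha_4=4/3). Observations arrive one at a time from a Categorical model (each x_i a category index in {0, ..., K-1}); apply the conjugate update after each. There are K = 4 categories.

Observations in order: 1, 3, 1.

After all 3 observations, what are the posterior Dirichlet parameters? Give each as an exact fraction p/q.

alpha_1=10, alpha_2=17/4, alpha_3=11/5, alpha_4=7/3

obs 1: x=1 → posterior Dirichlet(10, 13/4, 11/5, 4/3)
obs 2: x=3 → posterior Dirichlet(10, 13/4, 11/5, 7/3)
obs 3: x=1 → posterior Dirichlet(10, 17/4, 11/5, 7/3)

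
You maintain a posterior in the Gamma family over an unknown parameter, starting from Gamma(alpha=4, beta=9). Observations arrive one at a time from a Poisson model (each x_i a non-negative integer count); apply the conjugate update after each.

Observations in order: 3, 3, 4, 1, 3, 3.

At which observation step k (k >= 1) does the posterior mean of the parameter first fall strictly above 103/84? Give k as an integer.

obs 1: x=3 → posterior Gamma(7, 10)
obs 2: x=3 → posterior Gamma(10, 11)
obs 3: x=4 → posterior Gamma(14, 12)
obs 4: x=1 → posterior Gamma(15, 13)
obs 5: x=3 → posterior Gamma(18, 14)
obs 6: x=3 → posterior Gamma(21, 15)

k = 5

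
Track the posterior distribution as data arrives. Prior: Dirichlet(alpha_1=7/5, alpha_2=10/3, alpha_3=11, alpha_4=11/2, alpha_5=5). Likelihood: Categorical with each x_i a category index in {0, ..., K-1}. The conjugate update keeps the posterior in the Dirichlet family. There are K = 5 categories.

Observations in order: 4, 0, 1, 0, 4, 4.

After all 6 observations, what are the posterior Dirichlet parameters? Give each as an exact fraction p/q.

alpha_1=17/5, alpha_2=13/3, alpha_3=11, alpha_4=11/2, alpha_5=8

obs 1: x=4 → posterior Dirichlet(7/5, 10/3, 11, 11/2, 6)
obs 2: x=0 → posterior Dirichlet(12/5, 10/3, 11, 11/2, 6)
obs 3: x=1 → posterior Dirichlet(12/5, 13/3, 11, 11/2, 6)
obs 4: x=0 → posterior Dirichlet(17/5, 13/3, 11, 11/2, 6)
obs 5: x=4 → posterior Dirichlet(17/5, 13/3, 11, 11/2, 7)
obs 6: x=4 → posterior Dirichlet(17/5, 13/3, 11, 11/2, 8)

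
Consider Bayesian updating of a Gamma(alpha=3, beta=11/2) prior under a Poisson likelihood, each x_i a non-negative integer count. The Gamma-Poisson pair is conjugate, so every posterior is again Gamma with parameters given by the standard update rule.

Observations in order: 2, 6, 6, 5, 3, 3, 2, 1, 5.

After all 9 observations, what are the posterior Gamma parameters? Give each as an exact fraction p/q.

alpha=36, beta=29/2

obs 1: x=2 → posterior Gamma(5, 13/2)
obs 2: x=6 → posterior Gamma(11, 15/2)
obs 3: x=6 → posterior Gamma(17, 17/2)
obs 4: x=5 → posterior Gamma(22, 19/2)
obs 5: x=3 → posterior Gamma(25, 21/2)
obs 6: x=3 → posterior Gamma(28, 23/2)
obs 7: x=2 → posterior Gamma(30, 25/2)
obs 8: x=1 → posterior Gamma(31, 27/2)
obs 9: x=5 → posterior Gamma(36, 29/2)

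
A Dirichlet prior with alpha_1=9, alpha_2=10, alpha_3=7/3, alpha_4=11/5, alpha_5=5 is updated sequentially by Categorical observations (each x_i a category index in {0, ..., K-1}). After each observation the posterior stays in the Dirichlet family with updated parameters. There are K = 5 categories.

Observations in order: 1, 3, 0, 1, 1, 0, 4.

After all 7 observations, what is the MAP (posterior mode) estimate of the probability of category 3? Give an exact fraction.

33/458

obs 1: x=1 → posterior Dirichlet(9, 11, 7/3, 11/5, 5)
obs 2: x=3 → posterior Dirichlet(9, 11, 7/3, 16/5, 5)
obs 3: x=0 → posterior Dirichlet(10, 11, 7/3, 16/5, 5)
obs 4: x=1 → posterior Dirichlet(10, 12, 7/3, 16/5, 5)
obs 5: x=1 → posterior Dirichlet(10, 13, 7/3, 16/5, 5)
obs 6: x=0 → posterior Dirichlet(11, 13, 7/3, 16/5, 5)
obs 7: x=4 → posterior Dirichlet(11, 13, 7/3, 16/5, 6)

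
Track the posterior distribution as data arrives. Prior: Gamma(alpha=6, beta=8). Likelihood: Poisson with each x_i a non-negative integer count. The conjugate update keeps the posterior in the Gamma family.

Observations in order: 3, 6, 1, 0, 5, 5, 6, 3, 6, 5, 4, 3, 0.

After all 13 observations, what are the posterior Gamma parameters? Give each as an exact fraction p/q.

alpha=53, beta=21

obs 1: x=3 → posterior Gamma(9, 9)
obs 2: x=6 → posterior Gamma(15, 10)
obs 3: x=1 → posterior Gamma(16, 11)
obs 4: x=0 → posterior Gamma(16, 12)
obs 5: x=5 → posterior Gamma(21, 13)
obs 6: x=5 → posterior Gamma(26, 14)
obs 7: x=6 → posterior Gamma(32, 15)
obs 8: x=3 → posterior Gamma(35, 16)
obs 9: x=6 → posterior Gamma(41, 17)
obs 10: x=5 → posterior Gamma(46, 18)
obs 11: x=4 → posterior Gamma(50, 19)
obs 12: x=3 → posterior Gamma(53, 20)
obs 13: x=0 → posterior Gamma(53, 21)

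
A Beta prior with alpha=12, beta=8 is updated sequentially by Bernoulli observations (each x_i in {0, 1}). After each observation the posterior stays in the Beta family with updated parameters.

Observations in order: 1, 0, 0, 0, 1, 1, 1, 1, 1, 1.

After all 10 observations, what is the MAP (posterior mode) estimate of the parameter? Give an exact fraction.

9/14

obs 1: x=1 → posterior Beta(13, 8)
obs 2: x=0 → posterior Beta(13, 9)
obs 3: x=0 → posterior Beta(13, 10)
obs 4: x=0 → posterior Beta(13, 11)
obs 5: x=1 → posterior Beta(14, 11)
obs 6: x=1 → posterior Beta(15, 11)
obs 7: x=1 → posterior Beta(16, 11)
obs 8: x=1 → posterior Beta(17, 11)
obs 9: x=1 → posterior Beta(18, 11)
obs 10: x=1 → posterior Beta(19, 11)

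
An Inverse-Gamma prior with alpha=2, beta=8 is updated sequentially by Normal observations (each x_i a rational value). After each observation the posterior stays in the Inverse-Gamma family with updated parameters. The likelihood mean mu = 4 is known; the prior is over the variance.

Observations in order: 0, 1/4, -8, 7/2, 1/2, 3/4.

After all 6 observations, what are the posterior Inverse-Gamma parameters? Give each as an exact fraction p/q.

obs 1: x=0 → posterior Inverse-Gamma(5/2, 16)
obs 2: x=1/4 → posterior Inverse-Gamma(3, 737/32)
obs 3: x=-8 → posterior Inverse-Gamma(7/2, 3041/32)
obs 4: x=7/2 → posterior Inverse-Gamma(4, 3045/32)
obs 5: x=1/2 → posterior Inverse-Gamma(9/2, 3241/32)
obs 6: x=3/4 → posterior Inverse-Gamma(5, 1705/16)

alpha=5, beta=1705/16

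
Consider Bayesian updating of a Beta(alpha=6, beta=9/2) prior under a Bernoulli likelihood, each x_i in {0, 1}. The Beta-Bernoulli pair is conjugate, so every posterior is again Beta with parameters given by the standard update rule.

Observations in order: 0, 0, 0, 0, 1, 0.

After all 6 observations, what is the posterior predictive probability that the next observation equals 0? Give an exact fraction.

19/33

obs 1: x=0 → posterior Beta(6, 11/2)
obs 2: x=0 → posterior Beta(6, 13/2)
obs 3: x=0 → posterior Beta(6, 15/2)
obs 4: x=0 → posterior Beta(6, 17/2)
obs 5: x=1 → posterior Beta(7, 17/2)
obs 6: x=0 → posterior Beta(7, 19/2)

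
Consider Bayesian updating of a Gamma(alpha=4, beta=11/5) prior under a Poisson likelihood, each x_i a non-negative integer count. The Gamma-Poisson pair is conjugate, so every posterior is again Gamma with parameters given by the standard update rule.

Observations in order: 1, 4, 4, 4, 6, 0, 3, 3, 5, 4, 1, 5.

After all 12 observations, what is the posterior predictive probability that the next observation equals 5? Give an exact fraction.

obs 1: x=1 → posterior Gamma(5, 16/5)
obs 2: x=4 → posterior Gamma(9, 21/5)
obs 3: x=4 → posterior Gamma(13, 26/5)
obs 4: x=4 → posterior Gamma(17, 31/5)
obs 5: x=6 → posterior Gamma(23, 36/5)
obs 6: x=0 → posterior Gamma(23, 41/5)
obs 7: x=3 → posterior Gamma(26, 46/5)
obs 8: x=3 → posterior Gamma(29, 51/5)
obs 9: x=5 → posterior Gamma(34, 56/5)
obs 10: x=4 → posterior Gamma(38, 61/5)
obs 11: x=1 → posterior Gamma(39, 66/5)
obs 12: x=5 → posterior Gamma(44, 71/5)

954285343836677287469448235049413393143001015024178187694413102531727014666928493237934375/9031212041859064650226478945474426808406288197797652075006121994076529064432073470573019136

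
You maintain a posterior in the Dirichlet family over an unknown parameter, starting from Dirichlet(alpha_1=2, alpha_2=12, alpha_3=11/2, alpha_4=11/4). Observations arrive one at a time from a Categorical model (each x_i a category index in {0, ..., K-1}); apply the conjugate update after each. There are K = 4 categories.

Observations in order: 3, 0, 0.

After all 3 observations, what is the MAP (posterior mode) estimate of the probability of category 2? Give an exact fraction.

18/85

obs 1: x=3 → posterior Dirichlet(2, 12, 11/2, 15/4)
obs 2: x=0 → posterior Dirichlet(3, 12, 11/2, 15/4)
obs 3: x=0 → posterior Dirichlet(4, 12, 11/2, 15/4)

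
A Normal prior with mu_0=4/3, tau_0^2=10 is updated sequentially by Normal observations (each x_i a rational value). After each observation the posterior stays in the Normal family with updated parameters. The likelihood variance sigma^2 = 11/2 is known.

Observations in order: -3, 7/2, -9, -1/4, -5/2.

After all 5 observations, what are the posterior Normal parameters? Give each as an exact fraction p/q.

mu_0=-631/333, tau_0^2=110/111

obs 1: x=-3 → posterior Normal(-136/93, 110/31)
obs 2: x=7/2 → posterior Normal(74/153, 110/51)
obs 3: x=-9 → posterior Normal(-466/213, 110/71)
obs 4: x=-1/4 → posterior Normal(-37/21, 110/91)
obs 5: x=-5/2 → posterior Normal(-631/333, 110/111)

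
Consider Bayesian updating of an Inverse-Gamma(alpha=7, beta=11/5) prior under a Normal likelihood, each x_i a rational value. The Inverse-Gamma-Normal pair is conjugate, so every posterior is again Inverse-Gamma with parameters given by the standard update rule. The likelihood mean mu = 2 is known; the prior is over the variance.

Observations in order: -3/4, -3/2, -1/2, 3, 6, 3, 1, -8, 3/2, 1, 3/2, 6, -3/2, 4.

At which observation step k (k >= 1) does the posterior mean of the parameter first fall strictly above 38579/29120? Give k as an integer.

obs 1: x=-3/4 → posterior Inverse-Gamma(15/2, 957/160)
obs 2: x=-3/2 → posterior Inverse-Gamma(8, 1937/160)
obs 3: x=-1/2 → posterior Inverse-Gamma(17/2, 2437/160)
obs 4: x=3 → posterior Inverse-Gamma(9, 2517/160)
obs 5: x=6 → posterior Inverse-Gamma(19/2, 3797/160)
obs 6: x=3 → posterior Inverse-Gamma(10, 3877/160)
obs 7: x=1 → posterior Inverse-Gamma(21/2, 3957/160)
obs 8: x=-8 → posterior Inverse-Gamma(11, 11957/160)
obs 9: x=3/2 → posterior Inverse-Gamma(23/2, 11977/160)
obs 10: x=1 → posterior Inverse-Gamma(12, 12057/160)
obs 11: x=3/2 → posterior Inverse-Gamma(25/2, 12077/160)
obs 12: x=6 → posterior Inverse-Gamma(13, 13357/160)
obs 13: x=-3/2 → posterior Inverse-Gamma(27/2, 14337/160)
obs 14: x=4 → posterior Inverse-Gamma(14, 14657/160)

k = 2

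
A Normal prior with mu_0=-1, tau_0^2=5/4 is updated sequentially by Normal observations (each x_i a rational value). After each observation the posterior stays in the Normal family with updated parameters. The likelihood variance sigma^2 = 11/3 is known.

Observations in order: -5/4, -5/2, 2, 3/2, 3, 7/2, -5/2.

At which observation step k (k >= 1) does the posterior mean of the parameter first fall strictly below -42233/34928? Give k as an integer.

k = 2

obs 1: x=-5/4 → posterior Normal(-251/236, 55/59)
obs 2: x=-5/2 → posterior Normal(-401/296, 55/74)
obs 3: x=2 → posterior Normal(-281/356, 55/89)
obs 4: x=3/2 → posterior Normal(-191/416, 55/104)
obs 5: x=3 → posterior Normal(-11/476, 55/119)
obs 6: x=7/2 → posterior Normal(199/536, 55/134)
obs 7: x=-5/2 → posterior Normal(49/596, 55/149)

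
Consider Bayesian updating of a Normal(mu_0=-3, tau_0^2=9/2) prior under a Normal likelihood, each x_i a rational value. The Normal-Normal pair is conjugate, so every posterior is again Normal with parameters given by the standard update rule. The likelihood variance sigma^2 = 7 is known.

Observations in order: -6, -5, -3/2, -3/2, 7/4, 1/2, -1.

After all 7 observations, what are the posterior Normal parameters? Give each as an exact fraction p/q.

obs 1: x=-6 → posterior Normal(-96/23, 63/23)
obs 2: x=-5 → posterior Normal(-141/32, 63/32)
obs 3: x=-3/2 → posterior Normal(-309/82, 63/41)
obs 4: x=-3/2 → posterior Normal(-84/25, 63/50)
obs 5: x=7/4 → posterior Normal(-609/236, 63/59)
obs 6: x=1/2 → posterior Normal(-591/272, 63/68)
obs 7: x=-1 → posterior Normal(-57/28, 9/11)

mu_0=-57/28, tau_0^2=9/11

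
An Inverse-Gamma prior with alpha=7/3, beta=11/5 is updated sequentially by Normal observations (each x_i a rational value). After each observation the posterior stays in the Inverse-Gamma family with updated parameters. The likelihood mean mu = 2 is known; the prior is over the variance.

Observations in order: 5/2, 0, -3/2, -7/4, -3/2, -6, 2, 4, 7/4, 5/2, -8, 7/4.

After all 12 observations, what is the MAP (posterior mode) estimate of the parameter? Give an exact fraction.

obs 1: x=5/2 → posterior Inverse-Gamma(17/6, 93/40)
obs 2: x=0 → posterior Inverse-Gamma(10/3, 173/40)
obs 3: x=-3/2 → posterior Inverse-Gamma(23/6, 209/20)
obs 4: x=-7/4 → posterior Inverse-Gamma(13/3, 2797/160)
obs 5: x=-3/2 → posterior Inverse-Gamma(29/6, 3777/160)
obs 6: x=-6 → posterior Inverse-Gamma(16/3, 8897/160)
obs 7: x=2 → posterior Inverse-Gamma(35/6, 8897/160)
obs 8: x=4 → posterior Inverse-Gamma(19/3, 9217/160)
obs 9: x=7/4 → posterior Inverse-Gamma(41/6, 4611/80)
obs 10: x=5/2 → posterior Inverse-Gamma(22/3, 4621/80)
obs 11: x=-8 → posterior Inverse-Gamma(47/6, 8621/80)
obs 12: x=7/4 → posterior Inverse-Gamma(25/3, 17247/160)

51741/4480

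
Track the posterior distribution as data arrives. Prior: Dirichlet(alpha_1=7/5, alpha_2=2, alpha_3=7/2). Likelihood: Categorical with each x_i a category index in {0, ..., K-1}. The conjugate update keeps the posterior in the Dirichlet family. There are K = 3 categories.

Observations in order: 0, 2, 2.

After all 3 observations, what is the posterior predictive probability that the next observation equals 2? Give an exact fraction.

5/9

obs 1: x=0 → posterior Dirichlet(12/5, 2, 7/2)
obs 2: x=2 → posterior Dirichlet(12/5, 2, 9/2)
obs 3: x=2 → posterior Dirichlet(12/5, 2, 11/2)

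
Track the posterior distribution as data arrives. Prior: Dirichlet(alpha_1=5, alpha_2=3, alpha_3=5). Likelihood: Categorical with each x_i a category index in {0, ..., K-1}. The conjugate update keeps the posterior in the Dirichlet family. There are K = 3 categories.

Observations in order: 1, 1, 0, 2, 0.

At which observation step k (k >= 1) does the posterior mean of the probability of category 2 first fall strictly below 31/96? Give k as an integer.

k = 3

obs 1: x=1 → posterior Dirichlet(5, 4, 5)
obs 2: x=1 → posterior Dirichlet(5, 5, 5)
obs 3: x=0 → posterior Dirichlet(6, 5, 5)
obs 4: x=2 → posterior Dirichlet(6, 5, 6)
obs 5: x=0 → posterior Dirichlet(7, 5, 6)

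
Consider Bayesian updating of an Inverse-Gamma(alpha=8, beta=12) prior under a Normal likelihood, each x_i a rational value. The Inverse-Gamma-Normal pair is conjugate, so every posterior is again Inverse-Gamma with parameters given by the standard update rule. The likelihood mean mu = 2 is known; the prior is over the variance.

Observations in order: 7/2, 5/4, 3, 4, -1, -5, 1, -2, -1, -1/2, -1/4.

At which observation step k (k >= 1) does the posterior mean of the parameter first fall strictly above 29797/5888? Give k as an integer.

obs 1: x=7/2 → posterior Inverse-Gamma(17/2, 105/8)
obs 2: x=5/4 → posterior Inverse-Gamma(9, 429/32)
obs 3: x=3 → posterior Inverse-Gamma(19/2, 445/32)
obs 4: x=4 → posterior Inverse-Gamma(10, 509/32)
obs 5: x=-1 → posterior Inverse-Gamma(21/2, 653/32)
obs 6: x=-5 → posterior Inverse-Gamma(11, 1437/32)
obs 7: x=1 → posterior Inverse-Gamma(23/2, 1453/32)
obs 8: x=-2 → posterior Inverse-Gamma(12, 1709/32)
obs 9: x=-1 → posterior Inverse-Gamma(25/2, 1853/32)
obs 10: x=-1/2 → posterior Inverse-Gamma(13, 1953/32)
obs 11: x=-1/4 → posterior Inverse-Gamma(27/2, 1017/16)

k = 10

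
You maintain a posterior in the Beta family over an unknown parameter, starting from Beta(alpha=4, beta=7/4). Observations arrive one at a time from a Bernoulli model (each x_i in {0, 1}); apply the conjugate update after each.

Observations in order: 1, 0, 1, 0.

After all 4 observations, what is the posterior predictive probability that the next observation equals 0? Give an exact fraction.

5/13

obs 1: x=1 → posterior Beta(5, 7/4)
obs 2: x=0 → posterior Beta(5, 11/4)
obs 3: x=1 → posterior Beta(6, 11/4)
obs 4: x=0 → posterior Beta(6, 15/4)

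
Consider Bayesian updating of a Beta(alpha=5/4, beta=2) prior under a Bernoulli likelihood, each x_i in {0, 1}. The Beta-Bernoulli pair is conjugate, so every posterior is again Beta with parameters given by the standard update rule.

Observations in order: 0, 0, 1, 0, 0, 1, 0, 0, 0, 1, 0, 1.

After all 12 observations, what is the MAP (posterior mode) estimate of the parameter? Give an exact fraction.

obs 1: x=0 → posterior Beta(5/4, 3)
obs 2: x=0 → posterior Beta(5/4, 4)
obs 3: x=1 → posterior Beta(9/4, 4)
obs 4: x=0 → posterior Beta(9/4, 5)
obs 5: x=0 → posterior Beta(9/4, 6)
obs 6: x=1 → posterior Beta(13/4, 6)
obs 7: x=0 → posterior Beta(13/4, 7)
obs 8: x=0 → posterior Beta(13/4, 8)
obs 9: x=0 → posterior Beta(13/4, 9)
obs 10: x=1 → posterior Beta(17/4, 9)
obs 11: x=0 → posterior Beta(17/4, 10)
obs 12: x=1 → posterior Beta(21/4, 10)

17/53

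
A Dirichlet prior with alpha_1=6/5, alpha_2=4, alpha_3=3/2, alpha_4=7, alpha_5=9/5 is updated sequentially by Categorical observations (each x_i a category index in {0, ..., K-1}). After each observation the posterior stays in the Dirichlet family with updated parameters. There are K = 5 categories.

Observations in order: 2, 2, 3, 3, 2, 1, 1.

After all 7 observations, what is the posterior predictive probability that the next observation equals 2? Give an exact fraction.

1/5

obs 1: x=2 → posterior Dirichlet(6/5, 4, 5/2, 7, 9/5)
obs 2: x=2 → posterior Dirichlet(6/5, 4, 7/2, 7, 9/5)
obs 3: x=3 → posterior Dirichlet(6/5, 4, 7/2, 8, 9/5)
obs 4: x=3 → posterior Dirichlet(6/5, 4, 7/2, 9, 9/5)
obs 5: x=2 → posterior Dirichlet(6/5, 4, 9/2, 9, 9/5)
obs 6: x=1 → posterior Dirichlet(6/5, 5, 9/2, 9, 9/5)
obs 7: x=1 → posterior Dirichlet(6/5, 6, 9/2, 9, 9/5)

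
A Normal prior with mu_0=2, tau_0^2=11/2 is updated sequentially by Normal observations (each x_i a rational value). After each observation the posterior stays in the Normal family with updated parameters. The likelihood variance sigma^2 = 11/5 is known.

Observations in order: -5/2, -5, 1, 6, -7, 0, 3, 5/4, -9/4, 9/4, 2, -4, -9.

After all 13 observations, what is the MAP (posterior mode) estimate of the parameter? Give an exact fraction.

-269/268

obs 1: x=-5/2 → posterior Normal(-17/14, 11/7)
obs 2: x=-5 → posterior Normal(-67/24, 11/12)
obs 3: x=1 → posterior Normal(-57/34, 11/17)
obs 4: x=6 → posterior Normal(3/44, 1/2)
obs 5: x=-7 → posterior Normal(-67/54, 11/27)
obs 6: x=0 → posterior Normal(-67/64, 11/32)
obs 7: x=3 → posterior Normal(-1/2, 11/37)
obs 8: x=5/4 → posterior Normal(-7/24, 11/42)
obs 9: x=-9/4 → posterior Normal(-1/2, 11/47)
obs 10: x=9/4 → posterior Normal(-49/208, 11/52)
obs 11: x=2 → posterior Normal(-3/76, 11/57)
obs 12: x=-4 → posterior Normal(-89/248, 11/62)
obs 13: x=-9 → posterior Normal(-269/268, 11/67)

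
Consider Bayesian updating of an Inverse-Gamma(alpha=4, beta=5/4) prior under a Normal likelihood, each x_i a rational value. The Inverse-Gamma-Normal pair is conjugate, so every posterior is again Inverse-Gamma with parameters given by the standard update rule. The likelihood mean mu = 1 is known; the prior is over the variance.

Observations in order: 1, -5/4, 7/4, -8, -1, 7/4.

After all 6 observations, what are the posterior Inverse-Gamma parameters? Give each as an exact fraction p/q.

obs 1: x=1 → posterior Inverse-Gamma(9/2, 5/4)
obs 2: x=-5/4 → posterior Inverse-Gamma(5, 121/32)
obs 3: x=7/4 → posterior Inverse-Gamma(11/2, 65/16)
obs 4: x=-8 → posterior Inverse-Gamma(6, 713/16)
obs 5: x=-1 → posterior Inverse-Gamma(13/2, 745/16)
obs 6: x=7/4 → posterior Inverse-Gamma(7, 1499/32)

alpha=7, beta=1499/32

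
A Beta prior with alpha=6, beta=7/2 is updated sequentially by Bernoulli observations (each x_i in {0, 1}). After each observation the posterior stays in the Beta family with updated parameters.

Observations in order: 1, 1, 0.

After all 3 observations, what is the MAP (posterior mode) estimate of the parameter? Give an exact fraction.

2/3

obs 1: x=1 → posterior Beta(7, 7/2)
obs 2: x=1 → posterior Beta(8, 7/2)
obs 3: x=0 → posterior Beta(8, 9/2)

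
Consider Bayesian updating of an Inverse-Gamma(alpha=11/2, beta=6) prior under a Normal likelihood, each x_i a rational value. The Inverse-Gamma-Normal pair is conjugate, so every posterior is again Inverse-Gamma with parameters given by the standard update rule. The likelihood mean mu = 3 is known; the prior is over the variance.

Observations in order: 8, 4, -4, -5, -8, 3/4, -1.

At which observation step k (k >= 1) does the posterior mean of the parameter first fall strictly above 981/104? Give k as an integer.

k = 4

obs 1: x=8 → posterior Inverse-Gamma(6, 37/2)
obs 2: x=4 → posterior Inverse-Gamma(13/2, 19)
obs 3: x=-4 → posterior Inverse-Gamma(7, 87/2)
obs 4: x=-5 → posterior Inverse-Gamma(15/2, 151/2)
obs 5: x=-8 → posterior Inverse-Gamma(8, 136)
obs 6: x=3/4 → posterior Inverse-Gamma(17/2, 4433/32)
obs 7: x=-1 → posterior Inverse-Gamma(9, 4689/32)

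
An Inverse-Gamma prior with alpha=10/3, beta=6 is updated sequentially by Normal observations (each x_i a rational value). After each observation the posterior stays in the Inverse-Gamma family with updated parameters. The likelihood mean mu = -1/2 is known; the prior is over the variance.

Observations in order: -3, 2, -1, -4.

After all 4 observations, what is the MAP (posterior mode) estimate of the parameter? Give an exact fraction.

111/38

obs 1: x=-3 → posterior Inverse-Gamma(23/6, 73/8)
obs 2: x=2 → posterior Inverse-Gamma(13/3, 49/4)
obs 3: x=-1 → posterior Inverse-Gamma(29/6, 99/8)
obs 4: x=-4 → posterior Inverse-Gamma(16/3, 37/2)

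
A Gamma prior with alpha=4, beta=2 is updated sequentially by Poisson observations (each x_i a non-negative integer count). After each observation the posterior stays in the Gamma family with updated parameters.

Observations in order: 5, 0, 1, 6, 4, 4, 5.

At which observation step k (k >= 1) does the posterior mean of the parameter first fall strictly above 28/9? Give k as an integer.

k = 7

obs 1: x=5 → posterior Gamma(9, 3)
obs 2: x=0 → posterior Gamma(9, 4)
obs 3: x=1 → posterior Gamma(10, 5)
obs 4: x=6 → posterior Gamma(16, 6)
obs 5: x=4 → posterior Gamma(20, 7)
obs 6: x=4 → posterior Gamma(24, 8)
obs 7: x=5 → posterior Gamma(29, 9)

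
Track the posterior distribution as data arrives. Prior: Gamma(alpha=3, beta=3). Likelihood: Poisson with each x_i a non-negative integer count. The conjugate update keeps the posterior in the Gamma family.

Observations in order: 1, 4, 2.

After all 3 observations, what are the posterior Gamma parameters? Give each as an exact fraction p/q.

obs 1: x=1 → posterior Gamma(4, 4)
obs 2: x=4 → posterior Gamma(8, 5)
obs 3: x=2 → posterior Gamma(10, 6)

alpha=10, beta=6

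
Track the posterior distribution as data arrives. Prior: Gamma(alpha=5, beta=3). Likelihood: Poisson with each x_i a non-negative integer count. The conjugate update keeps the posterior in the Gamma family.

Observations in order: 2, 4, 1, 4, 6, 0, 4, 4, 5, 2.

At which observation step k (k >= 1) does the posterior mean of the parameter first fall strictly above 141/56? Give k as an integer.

k = 5

obs 1: x=2 → posterior Gamma(7, 4)
obs 2: x=4 → posterior Gamma(11, 5)
obs 3: x=1 → posterior Gamma(12, 6)
obs 4: x=4 → posterior Gamma(16, 7)
obs 5: x=6 → posterior Gamma(22, 8)
obs 6: x=0 → posterior Gamma(22, 9)
obs 7: x=4 → posterior Gamma(26, 10)
obs 8: x=4 → posterior Gamma(30, 11)
obs 9: x=5 → posterior Gamma(35, 12)
obs 10: x=2 → posterior Gamma(37, 13)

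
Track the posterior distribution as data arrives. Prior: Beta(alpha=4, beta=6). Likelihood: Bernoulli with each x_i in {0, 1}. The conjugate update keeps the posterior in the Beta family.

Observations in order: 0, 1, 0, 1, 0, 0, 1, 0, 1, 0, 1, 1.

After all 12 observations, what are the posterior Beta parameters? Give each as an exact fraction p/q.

obs 1: x=0 → posterior Beta(4, 7)
obs 2: x=1 → posterior Beta(5, 7)
obs 3: x=0 → posterior Beta(5, 8)
obs 4: x=1 → posterior Beta(6, 8)
obs 5: x=0 → posterior Beta(6, 9)
obs 6: x=0 → posterior Beta(6, 10)
obs 7: x=1 → posterior Beta(7, 10)
obs 8: x=0 → posterior Beta(7, 11)
obs 9: x=1 → posterior Beta(8, 11)
obs 10: x=0 → posterior Beta(8, 12)
obs 11: x=1 → posterior Beta(9, 12)
obs 12: x=1 → posterior Beta(10, 12)

alpha=10, beta=12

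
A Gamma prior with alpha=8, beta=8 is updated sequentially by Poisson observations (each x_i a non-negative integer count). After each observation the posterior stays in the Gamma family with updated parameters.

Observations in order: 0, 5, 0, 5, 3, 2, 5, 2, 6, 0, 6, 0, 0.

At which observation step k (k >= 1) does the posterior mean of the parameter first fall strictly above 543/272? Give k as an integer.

obs 1: x=0 → posterior Gamma(8, 9)
obs 2: x=5 → posterior Gamma(13, 10)
obs 3: x=0 → posterior Gamma(13, 11)
obs 4: x=5 → posterior Gamma(18, 12)
obs 5: x=3 → posterior Gamma(21, 13)
obs 6: x=2 → posterior Gamma(23, 14)
obs 7: x=5 → posterior Gamma(28, 15)
obs 8: x=2 → posterior Gamma(30, 16)
obs 9: x=6 → posterior Gamma(36, 17)
obs 10: x=0 → posterior Gamma(36, 18)
obs 11: x=6 → posterior Gamma(42, 19)
obs 12: x=0 → posterior Gamma(42, 20)
obs 13: x=0 → posterior Gamma(42, 21)

k = 9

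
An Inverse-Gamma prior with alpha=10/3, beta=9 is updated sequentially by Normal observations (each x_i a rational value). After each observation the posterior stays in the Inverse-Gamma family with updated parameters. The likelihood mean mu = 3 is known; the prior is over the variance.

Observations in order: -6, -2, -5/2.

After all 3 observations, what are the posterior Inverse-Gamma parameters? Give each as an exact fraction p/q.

alpha=29/6, beta=617/8

obs 1: x=-6 → posterior Inverse-Gamma(23/6, 99/2)
obs 2: x=-2 → posterior Inverse-Gamma(13/3, 62)
obs 3: x=-5/2 → posterior Inverse-Gamma(29/6, 617/8)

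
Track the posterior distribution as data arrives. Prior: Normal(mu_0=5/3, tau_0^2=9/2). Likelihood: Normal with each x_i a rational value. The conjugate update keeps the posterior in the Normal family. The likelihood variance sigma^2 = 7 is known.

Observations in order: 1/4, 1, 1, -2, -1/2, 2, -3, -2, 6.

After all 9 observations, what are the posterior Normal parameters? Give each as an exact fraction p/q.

mu_0=577/1140, tau_0^2=63/95

obs 1: x=1/4 → posterior Normal(307/276, 63/23)
obs 2: x=1 → posterior Normal(415/384, 63/32)
obs 3: x=1 → posterior Normal(523/492, 63/41)
obs 4: x=-2 → posterior Normal(307/600, 63/50)
obs 5: x=-1/2 → posterior Normal(253/708, 63/59)
obs 6: x=2 → posterior Normal(469/816, 63/68)
obs 7: x=-3 → posterior Normal(145/924, 9/11)
obs 8: x=-2 → posterior Normal(-71/1032, 63/86)
obs 9: x=6 → posterior Normal(577/1140, 63/95)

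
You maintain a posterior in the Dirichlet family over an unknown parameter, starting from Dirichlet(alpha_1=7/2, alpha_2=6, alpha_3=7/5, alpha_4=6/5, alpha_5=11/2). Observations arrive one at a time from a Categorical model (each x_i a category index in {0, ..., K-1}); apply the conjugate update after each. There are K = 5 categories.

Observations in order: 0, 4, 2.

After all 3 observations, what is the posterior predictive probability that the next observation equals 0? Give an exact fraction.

obs 1: x=0 → posterior Dirichlet(9/2, 6, 7/5, 6/5, 11/2)
obs 2: x=4 → posterior Dirichlet(9/2, 6, 7/5, 6/5, 13/2)
obs 3: x=2 → posterior Dirichlet(9/2, 6, 12/5, 6/5, 13/2)

45/206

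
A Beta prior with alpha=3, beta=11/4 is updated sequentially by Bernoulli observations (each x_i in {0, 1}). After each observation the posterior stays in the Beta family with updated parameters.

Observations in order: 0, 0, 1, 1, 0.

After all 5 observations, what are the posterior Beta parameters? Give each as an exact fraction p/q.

alpha=5, beta=23/4

obs 1: x=0 → posterior Beta(3, 15/4)
obs 2: x=0 → posterior Beta(3, 19/4)
obs 3: x=1 → posterior Beta(4, 19/4)
obs 4: x=1 → posterior Beta(5, 19/4)
obs 5: x=0 → posterior Beta(5, 23/4)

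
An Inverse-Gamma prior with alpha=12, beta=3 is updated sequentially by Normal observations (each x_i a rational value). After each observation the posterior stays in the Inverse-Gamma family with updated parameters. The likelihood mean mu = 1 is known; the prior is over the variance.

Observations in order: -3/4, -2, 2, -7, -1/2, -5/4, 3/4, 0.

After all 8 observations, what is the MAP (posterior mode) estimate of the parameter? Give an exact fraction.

obs 1: x=-3/4 → posterior Inverse-Gamma(25/2, 145/32)
obs 2: x=-2 → posterior Inverse-Gamma(13, 289/32)
obs 3: x=2 → posterior Inverse-Gamma(27/2, 305/32)
obs 4: x=-7 → posterior Inverse-Gamma(14, 1329/32)
obs 5: x=-1/2 → posterior Inverse-Gamma(29/2, 1365/32)
obs 6: x=-5/4 → posterior Inverse-Gamma(15, 723/16)
obs 7: x=3/4 → posterior Inverse-Gamma(31/2, 1447/32)
obs 8: x=0 → posterior Inverse-Gamma(16, 1463/32)

1463/544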